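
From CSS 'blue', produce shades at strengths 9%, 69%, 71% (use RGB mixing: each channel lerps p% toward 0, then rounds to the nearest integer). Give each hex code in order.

#0000E8, #00004F, #00004A

CSS blue is rgb(0, 0, 255).
9%: (0→0, 0→0, 255 − 22.95 = 232.05→232) → #0000E8
69%: (0→0, 0→0, 255 − 175.95 = 79.05→79) → #00004F
71%: (0→0, 0→0, 255 − 181.05 = 73.95→74) → #00004A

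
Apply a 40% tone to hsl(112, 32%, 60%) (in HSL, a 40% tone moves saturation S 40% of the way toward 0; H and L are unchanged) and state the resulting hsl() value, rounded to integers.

S moves 40% from 32 toward 0: 32 − 12.8 = 19.2 → 19.
H and L are unchanged.

hsl(112, 19%, 60%)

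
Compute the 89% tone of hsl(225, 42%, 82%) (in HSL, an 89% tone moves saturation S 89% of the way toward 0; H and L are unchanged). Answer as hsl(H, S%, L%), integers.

hsl(225, 5%, 82%)

S moves 89% from 42 toward 0: 42 − 37.38 = 4.62 → 5.
H and L are unchanged.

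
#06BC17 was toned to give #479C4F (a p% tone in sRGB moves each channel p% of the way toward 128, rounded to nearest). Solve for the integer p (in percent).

53%

#06BC17 is rgb(6, 188, 23); #479C4F is rgb(71, 156, 79).
On the R channel (widest range): 71 ≈ 6 + (p/100)(128 − 6), so p ≈ 100×(71 − 6)/(128 − 6) = 6500/122 = 53.28.
p = 53 reproduces all three channels after rounding.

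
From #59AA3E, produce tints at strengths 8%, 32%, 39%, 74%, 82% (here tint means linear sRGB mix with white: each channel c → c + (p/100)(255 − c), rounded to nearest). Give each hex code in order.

#59AA3E is rgb(89, 170, 62).
8%: (89 + 13.28 = 102.28→102, 170 + 6.8 = 176.8→177, 62 + 15.44 = 77.44→77) → #66B14D
32%: (89 + 53.12 = 142.12→142, 170 + 27.2 = 197.2→197, 62 + 61.76 = 123.76→124) → #8EC57C
39%: (89 + 64.74 = 153.74→154, 170 + 33.15 = 203.15→203, 62 + 75.27 = 137.27→137) → #9ACB89
74%: (89 + 122.84 = 211.84→212, 170 + 62.9 = 232.9→233, 62 + 142.82 = 204.82→205) → #D4E9CD
82%: (89 + 136.12 = 225.12→225, 170 + 69.7 = 239.7→240, 62 + 158.26 = 220.26→220) → #E1F0DC

#66B14D, #8EC57C, #9ACB89, #D4E9CD, #E1F0DC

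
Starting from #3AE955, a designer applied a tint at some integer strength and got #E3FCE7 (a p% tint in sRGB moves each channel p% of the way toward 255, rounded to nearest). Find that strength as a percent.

#3AE955 is rgb(58, 233, 85); #E3FCE7 is rgb(227, 252, 231).
On the R channel (widest range): 227 ≈ 58 + (p/100)(255 − 58), so p ≈ 100×(227 − 58)/(255 − 58) = 16900/197 = 85.79.
p = 86 reproduces all three channels after rounding.

86%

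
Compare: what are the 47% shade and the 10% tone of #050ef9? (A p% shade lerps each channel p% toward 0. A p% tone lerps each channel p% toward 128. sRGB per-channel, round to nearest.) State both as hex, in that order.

#050ef9 is rgb(5, 14, 249).
47% shade:
  R: 5 + 0.47×(0−5) = 5 − 2.35 = 2.65 → 3
  G: 14 + 0.47×(0−14) = 14 − 6.58 = 7.42 → 7
  B: 249 + 0.47×(0−249) = 249 − 117.03 = 131.97 → 132
  → #030784
10% tone:
  R: 5 + 0.1×(128−5) = 5 + 12.3 = 17.3 → 17
  G: 14 + 11.4 = 25.4 → 25
  B: 249 + 0.1×(128−249) = 249 − 12.1 = 236.9 → 237
  → #1119ed

#030784, #1119ed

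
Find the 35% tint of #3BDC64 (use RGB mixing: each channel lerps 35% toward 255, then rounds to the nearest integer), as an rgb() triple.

rgb(128, 232, 154)

#3BDC64 is rgb(59, 220, 100).
Per channel, c → c + 0.35(255 − c):
  R: 59 + 0.35×(255−59) = 59 + 68.6 = 127.6 → 128
  G: 220 + 0.35×(255−220) = 220 + 12.25 = 232.25 → 232
  B: 100 + 0.35×(255−100) = 100 + 54.25 = 154.25 → 154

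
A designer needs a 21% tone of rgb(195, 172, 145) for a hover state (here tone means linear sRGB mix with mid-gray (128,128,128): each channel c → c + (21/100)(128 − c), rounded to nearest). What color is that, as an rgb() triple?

rgb(181, 163, 141)

Lerp each channel 21% toward 128:
  R: 195 + 0.21×(128−195) = 195 − 14.07 = 180.93 → 181
  G: 172 − 9.24 = 162.76 → 163
  B: 145 − 3.57 = 141.43 → 141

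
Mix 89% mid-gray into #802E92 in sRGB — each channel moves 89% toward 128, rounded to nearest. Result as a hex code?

#802E92 is rgb(128, 46, 146).
Per channel, c → c + 0.89(128 − c):
  R: 128 + 0.89×(128−128) = 128 + 0 = 128 → 128
  G: 46 + 72.98 = 118.98 → 119
  B: 146 − 16.02 = 129.98 → 130
rgb(128, 119, 130) = #807782.

#807782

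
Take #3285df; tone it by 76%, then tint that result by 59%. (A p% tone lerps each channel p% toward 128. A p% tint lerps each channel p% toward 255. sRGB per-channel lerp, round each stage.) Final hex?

#3285df is rgb(50, 133, 223).
Lerp each channel 76% toward 128:
  R: 50 + 0.76×(128−50) = 50 + 59.28 = 109.28 → 109
  G: 133 − 3.8 = 129.2 → 129
  B: 223 + 0.76×(128−223) = 223 − 72.2 = 150.8 → 151
After the tone: rgb(109, 129, 151) = #6d8197.
Lerp each channel 59% toward 255:
  R: 109 + 0.59×(255−109) = 109 + 86.14 = 195.14 → 195
  G: 129 + 74.34 = 203.34 → 203
  B: 151 + 61.36 = 212.36 → 212
rgb(195, 203, 212) = #c3cbd4.

#c3cbd4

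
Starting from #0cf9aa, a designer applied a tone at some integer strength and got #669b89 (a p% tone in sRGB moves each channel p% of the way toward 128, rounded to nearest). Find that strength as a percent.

#0cf9aa is rgb(12, 249, 170); #669b89 is rgb(102, 155, 137).
On the G channel (widest range): 155 ≈ 249 + (p/100)(128 − 249), so p ≈ 100×(155 − 249)/(128 − 249) = -9400/-121 = 77.69.
p = 78 reproduces all three channels after rounding.

78%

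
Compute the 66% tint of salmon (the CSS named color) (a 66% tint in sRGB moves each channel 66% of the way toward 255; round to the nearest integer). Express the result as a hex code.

CSS salmon is rgb(250, 128, 114).
Lerp each channel 66% toward 255:
  R: 250 + 0.66×(255−250) = 250 + 3.3 = 253.3 → 253
  G: 128 + 0.66×(255−128) = 128 + 83.82 = 211.82 → 212
  B: 114 + 0.66×(255−114) = 114 + 93.06 = 207.06 → 207
rgb(253, 212, 207) = #FDD4CF.

#FDD4CF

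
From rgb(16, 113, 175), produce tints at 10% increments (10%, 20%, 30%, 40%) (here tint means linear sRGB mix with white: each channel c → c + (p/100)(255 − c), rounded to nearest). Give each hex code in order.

10%: (16 + 23.9 = 39.9→40, 113 + 14.2 = 127.2→127, 175 + 8 = 183→183) → #287fb7
20%: (16 + 47.8 = 63.8→64, 113 + 28.4 = 141.4→141, 175 + 16 = 191→191) → #408dbf
30%: (16 + 71.7 = 87.7→88, 113 + 42.6 = 155.6→156, 175 + 24 = 199→199) → #589cc7
40%: (16 + 95.6 = 111.6→112, 113 + 56.8 = 169.8→170, 175 + 32 = 207→207) → #70aacf

#287fb7, #408dbf, #589cc7, #70aacf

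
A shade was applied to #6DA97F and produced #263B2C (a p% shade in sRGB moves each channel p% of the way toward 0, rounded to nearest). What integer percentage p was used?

#6DA97F is rgb(109, 169, 127); #263B2C is rgb(38, 59, 44).
On the G channel (widest range): 59 ≈ 169 + (p/100)(0 − 169), so p ≈ 100×(59 − 169)/(0 − 169) = -11000/-169 = 65.09.
p = 65 reproduces all three channels after rounding.

65%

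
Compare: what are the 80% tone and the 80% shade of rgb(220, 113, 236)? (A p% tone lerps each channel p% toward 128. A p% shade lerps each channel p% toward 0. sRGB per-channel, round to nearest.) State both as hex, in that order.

80% tone:
  R: 220 + 0.8×(128−220) = 220 − 73.6 = 146.4 → 146
  G: 113 + 0.8×(128−113) = 113 + 12 = 125 → 125
  B: 236 − 86.4 = 149.6 → 150
  → #927d96
80% shade:
  R: 220 − 176 = 44 → 44
  G: 113 + 0.8×(0−113) = 113 − 90.4 = 22.6 → 23
  B: 236 + 0.8×(0−236) = 236 − 188.8 = 47.2 → 47
  → #2c172f

#927d96, #2c172f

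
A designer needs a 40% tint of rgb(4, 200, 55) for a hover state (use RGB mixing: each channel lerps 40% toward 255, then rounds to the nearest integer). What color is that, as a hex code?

Per channel, c → c + 0.4(255 − c):
  R: 4 + 0.4×(255−4) = 4 + 100.4 = 104.4 → 104
  G: 200 + 0.4×(255−200) = 200 + 22 = 222 → 222
  B: 55 + 0.4×(255−55) = 55 + 80 = 135 → 135
rgb(104, 222, 135) = #68DE87.

#68DE87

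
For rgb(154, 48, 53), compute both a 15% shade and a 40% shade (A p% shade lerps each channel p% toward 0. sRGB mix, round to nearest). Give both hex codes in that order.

#83292d, #5c1d20

15% shade:
  R: 154 + 0.15×(0−154) = 154 − 23.1 = 130.9 → 131
  G: 48 − 7.2 = 40.8 → 41
  B: 53 − 7.95 = 45.05 → 45
  → #83292d
40% shade:
  R: 154 + 0.4×(0−154) = 154 − 61.6 = 92.4 → 92
  G: 48 + 0.4×(0−48) = 48 − 19.2 = 28.8 → 29
  B: 53 + 0.4×(0−53) = 53 − 21.2 = 31.8 → 32
  → #5c1d20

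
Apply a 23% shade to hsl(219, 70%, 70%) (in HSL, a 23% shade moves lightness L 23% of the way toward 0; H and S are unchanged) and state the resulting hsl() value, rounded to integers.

L moves 23% from 70 toward 0: 70 − 16.1 = 53.9 → 54.
H and S are unchanged.

hsl(219, 70%, 54%)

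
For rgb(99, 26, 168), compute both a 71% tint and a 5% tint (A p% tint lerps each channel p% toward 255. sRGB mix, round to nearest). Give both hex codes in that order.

71% tint:
  R: 99 + 110.76 = 209.76 → 210
  G: 26 + 162.59 = 188.59 → 189
  B: 168 + 61.77 = 229.77 → 230
  → #d2bde6
5% tint:
  R: 99 + 7.8 = 106.8 → 107
  G: 26 + 11.45 = 37.45 → 37
  B: 168 + 0.05×(255−168) = 168 + 4.35 = 172.35 → 172
  → #6b25ac

#d2bde6, #6b25ac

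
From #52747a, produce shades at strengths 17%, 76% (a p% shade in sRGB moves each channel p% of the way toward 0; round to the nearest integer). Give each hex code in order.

#52747a is rgb(82, 116, 122).
17%: (82 − 13.94 = 68.06→68, 116 − 19.72 = 96.28→96, 122 − 20.74 = 101.26→101) → #446065
76%: (82 − 62.32 = 19.68→20, 116 − 88.16 = 27.84→28, 122 − 92.72 = 29.28→29) → #141c1d

#446065, #141c1d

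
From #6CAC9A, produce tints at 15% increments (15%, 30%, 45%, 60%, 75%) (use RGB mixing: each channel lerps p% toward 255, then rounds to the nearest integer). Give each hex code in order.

#6CAC9A is rgb(108, 172, 154).
15%: (108 + 22.05 = 130.05→130, 172 + 12.45 = 184.45→184, 154 + 15.15 = 169.15→169) → #82B8A9
30%: (108 + 44.1 = 152.1→152, 172 + 24.9 = 196.9→197, 154 + 30.3 = 184.3→184) → #98C5B8
45%: (108 + 66.15 = 174.15→174, 172 + 37.35 = 209.35→209, 154 + 45.45 = 199.45→199) → #AED1C7
60%: (108 + 88.2 = 196.2→196, 172 + 49.8 = 221.8→222, 154 + 60.6 = 214.6→215) → #C4DED7
75%: (108 + 110.25 = 218.25→218, 172 + 62.25 = 234.25→234, 154 + 75.75 = 229.75→230) → #DAEAE6

#82B8A9, #98C5B8, #AED1C7, #C4DED7, #DAEAE6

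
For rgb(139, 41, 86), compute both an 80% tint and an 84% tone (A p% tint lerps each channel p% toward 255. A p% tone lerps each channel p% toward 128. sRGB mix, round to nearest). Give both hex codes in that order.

80% tint:
  R: 139 + 0.8×(255−139) = 139 + 92.8 = 231.8 → 232
  G: 41 + 171.2 = 212.2 → 212
  B: 86 + 135.2 = 221.2 → 221
  → #e8d4dd
84% tone:
  R: 139 − 9.24 = 129.76 → 130
  G: 41 + 0.84×(128−41) = 41 + 73.08 = 114.08 → 114
  B: 86 + 0.84×(128−86) = 86 + 35.28 = 121.28 → 121
  → #827279

#e8d4dd, #827279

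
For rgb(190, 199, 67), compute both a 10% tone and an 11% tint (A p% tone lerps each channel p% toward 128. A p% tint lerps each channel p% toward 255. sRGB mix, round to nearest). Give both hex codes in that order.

10% tone:
  R: 190 + 0.1×(128−190) = 190 − 6.2 = 183.8 → 184
  G: 199 + 0.1×(128−199) = 199 − 7.1 = 191.9 → 192
  B: 67 + 6.1 = 73.1 → 73
  → #B8C049
11% tint:
  R: 190 + 7.15 = 197.15 → 197
  G: 199 + 0.11×(255−199) = 199 + 6.16 = 205.16 → 205
  B: 67 + 0.11×(255−67) = 67 + 20.68 = 87.68 → 88
  → #C5CD58

#B8C049, #C5CD58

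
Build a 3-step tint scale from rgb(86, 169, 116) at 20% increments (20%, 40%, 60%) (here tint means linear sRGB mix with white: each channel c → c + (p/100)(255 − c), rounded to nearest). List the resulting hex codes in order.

#78BA90, #9ACBAC, #BBDDC7

20%: (86 + 33.8 = 119.8→120, 169 + 17.2 = 186.2→186, 116 + 27.8 = 143.8→144) → #78BA90
40%: (86 + 67.6 = 153.6→154, 169 + 34.4 = 203.4→203, 116 + 55.6 = 171.6→172) → #9ACBAC
60%: (86 + 101.4 = 187.4→187, 169 + 51.6 = 220.6→221, 116 + 83.4 = 199.4→199) → #BBDDC7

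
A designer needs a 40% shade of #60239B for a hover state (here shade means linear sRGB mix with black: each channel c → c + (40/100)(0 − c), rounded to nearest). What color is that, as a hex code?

#60239B is rgb(96, 35, 155).
Lerp each channel 40% toward 0:
  R: 96 − 38.4 = 57.6 → 58
  G: 35 + 0.4×(0−35) = 35 − 14 = 21 → 21
  B: 155 + 0.4×(0−155) = 155 − 62 = 93 → 93
rgb(58, 21, 93) = #3A155D.

#3A155D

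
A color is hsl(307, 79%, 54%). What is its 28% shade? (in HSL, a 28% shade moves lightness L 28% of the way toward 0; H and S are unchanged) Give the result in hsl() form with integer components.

L moves 28% from 54 toward 0: 54 − 15.12 = 38.88 → 39.
H and S are unchanged.

hsl(307, 79%, 39%)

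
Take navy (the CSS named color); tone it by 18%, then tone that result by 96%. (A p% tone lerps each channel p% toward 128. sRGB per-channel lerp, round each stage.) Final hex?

CSS navy is rgb(0, 0, 128).
Per channel, c → c + 0.18(128 − c):
  R: 0 + 23.04 = 23.04 → 23
  G: 0 + 0.18×(128−0) = 0 + 23.04 = 23.04 → 23
  B: 128 + 0 = 128 → 128
After the tone: rgb(23, 23, 128) = #171780.
Lerp each channel 96% toward 128:
  R: 23 + 100.8 = 123.8 → 124
  G: 23 + 0.96×(128−23) = 23 + 100.8 = 123.8 → 124
  B: 128 + 0 = 128 → 128
rgb(124, 124, 128) = #7C7C80.

#7C7C80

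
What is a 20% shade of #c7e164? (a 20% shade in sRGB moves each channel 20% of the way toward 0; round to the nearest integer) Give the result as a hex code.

#9fb450

#c7e164 is rgb(199, 225, 100).
Lerp each channel 20% toward 0:
  R: 199 + 0.2×(0−199) = 199 − 39.8 = 159.2 → 159
  G: 225 + 0.2×(0−225) = 225 − 45 = 180 → 180
  B: 100 − 20 = 80 → 80
rgb(159, 180, 80) = #9fb450.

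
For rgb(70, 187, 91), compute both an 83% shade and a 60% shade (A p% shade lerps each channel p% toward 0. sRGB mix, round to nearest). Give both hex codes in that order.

83% shade:
  R: 70 − 58.1 = 11.9 → 12
  G: 187 − 155.21 = 31.79 → 32
  B: 91 + 0.83×(0−91) = 91 − 75.53 = 15.47 → 15
  → #0C200F
60% shade:
  R: 70 + 0.6×(0−70) = 70 − 42 = 28 → 28
  G: 187 − 112.2 = 74.8 → 75
  B: 91 + 0.6×(0−91) = 91 − 54.6 = 36.4 → 36
  → #1C4B24

#0C200F, #1C4B24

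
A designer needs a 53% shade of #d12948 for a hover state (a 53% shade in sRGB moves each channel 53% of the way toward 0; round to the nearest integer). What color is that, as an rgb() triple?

#d12948 is rgb(209, 41, 72).
Lerp each channel 53% toward 0:
  R: 209 − 110.77 = 98.23 → 98
  G: 41 − 21.73 = 19.27 → 19
  B: 72 + 0.53×(0−72) = 72 − 38.16 = 33.84 → 34

rgb(98, 19, 34)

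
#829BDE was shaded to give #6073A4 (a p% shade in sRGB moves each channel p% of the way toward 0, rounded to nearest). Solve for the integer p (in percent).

#829BDE is rgb(130, 155, 222); #6073A4 is rgb(96, 115, 164).
On the B channel (widest range): 164 ≈ 222 + (p/100)(0 − 222), so p ≈ 100×(164 − 222)/(0 − 222) = -5800/-222 = 26.13.
p = 26 reproduces all three channels after rounding.

26%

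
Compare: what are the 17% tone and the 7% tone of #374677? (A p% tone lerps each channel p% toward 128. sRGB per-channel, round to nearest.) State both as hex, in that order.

#435079, #3c4a78

#374677 is rgb(55, 70, 119).
17% tone:
  R: 55 + 0.17×(128−55) = 55 + 12.41 = 67.41 → 67
  G: 70 + 0.17×(128−70) = 70 + 9.86 = 79.86 → 80
  B: 119 + 0.17×(128−119) = 119 + 1.53 = 120.53 → 121
  → #435079
7% tone:
  R: 55 + 0.07×(128−55) = 55 + 5.11 = 60.11 → 60
  G: 70 + 0.07×(128−70) = 70 + 4.06 = 74.06 → 74
  B: 119 + 0.63 = 119.63 → 120
  → #3c4a78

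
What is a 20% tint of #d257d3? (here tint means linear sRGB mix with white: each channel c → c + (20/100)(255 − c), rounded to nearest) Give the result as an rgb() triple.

#d257d3 is rgb(210, 87, 211).
Per channel, c → c + 0.2(255 − c):
  R: 210 + 9 = 219 → 219
  G: 87 + 0.2×(255−87) = 87 + 33.6 = 120.6 → 121
  B: 211 + 0.2×(255−211) = 211 + 8.8 = 219.8 → 220

rgb(219, 121, 220)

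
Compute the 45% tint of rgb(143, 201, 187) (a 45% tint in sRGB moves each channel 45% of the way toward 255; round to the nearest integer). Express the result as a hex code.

Per channel, c → c + 0.45(255 − c):
  R: 143 + 0.45×(255−143) = 143 + 50.4 = 193.4 → 193
  G: 201 + 24.3 = 225.3 → 225
  B: 187 + 30.6 = 217.6 → 218
rgb(193, 225, 218) = #C1E1DA.

#C1E1DA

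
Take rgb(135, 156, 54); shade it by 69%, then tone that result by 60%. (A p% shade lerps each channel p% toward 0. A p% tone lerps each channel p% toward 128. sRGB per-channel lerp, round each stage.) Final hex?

Lerp each channel 69% toward 0:
  R: 135 − 93.15 = 41.85 → 42
  G: 156 + 0.69×(0−156) = 156 − 107.64 = 48.36 → 48
  B: 54 + 0.69×(0−54) = 54 − 37.26 = 16.74 → 17
After the shade: rgb(42, 48, 17) = #2A3011.
A 60% tone moves each channel 60% toward 128:
  R: 42 + 51.6 = 93.6 → 94
  G: 48 + 0.6×(128−48) = 48 + 48 = 96 → 96
  B: 17 + 0.6×(128−17) = 17 + 66.6 = 83.6 → 84
rgb(94, 96, 84) = #5E6054.

#5E6054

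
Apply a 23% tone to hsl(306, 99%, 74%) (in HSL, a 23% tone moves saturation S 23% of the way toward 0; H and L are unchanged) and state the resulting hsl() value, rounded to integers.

hsl(306, 76%, 74%)

S moves 23% from 99 toward 0: 99 − 22.77 = 76.23 → 76.
H and L are unchanged.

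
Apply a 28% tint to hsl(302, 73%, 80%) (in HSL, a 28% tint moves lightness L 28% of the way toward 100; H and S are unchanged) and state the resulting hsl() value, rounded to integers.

L moves 28% from 80 toward 100: 80 + 5.6 = 85.6 → 86.
H and S are unchanged.

hsl(302, 73%, 86%)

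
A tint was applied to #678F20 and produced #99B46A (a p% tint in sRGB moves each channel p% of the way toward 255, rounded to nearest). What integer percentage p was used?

#678F20 is rgb(103, 143, 32); #99B46A is rgb(153, 180, 106).
On the B channel (widest range): 106 ≈ 32 + (p/100)(255 − 32), so p ≈ 100×(106 − 32)/(255 − 32) = 7400/223 = 33.18.
p = 33 reproduces all three channels after rounding.

33%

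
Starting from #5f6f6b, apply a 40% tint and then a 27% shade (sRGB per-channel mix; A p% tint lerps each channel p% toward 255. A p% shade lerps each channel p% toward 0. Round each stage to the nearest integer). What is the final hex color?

#5f6f6b is rgb(95, 111, 107).
A 40% tint moves each channel 40% toward 255:
  R: 95 + 0.4×(255−95) = 95 + 64 = 159 → 159
  G: 111 + 57.6 = 168.6 → 169
  B: 107 + 0.4×(255−107) = 107 + 59.2 = 166.2 → 166
After the tint: rgb(159, 169, 166) = #9fa9a6.
Lerp each channel 27% toward 0:
  R: 159 + 0.27×(0−159) = 159 − 42.93 = 116.07 → 116
  G: 169 − 45.63 = 123.37 → 123
  B: 166 + 0.27×(0−166) = 166 − 44.82 = 121.18 → 121
rgb(116, 123, 121) = #747b79.

#747b79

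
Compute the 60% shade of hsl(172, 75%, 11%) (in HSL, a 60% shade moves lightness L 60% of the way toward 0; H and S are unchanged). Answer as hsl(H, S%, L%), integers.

L moves 60% from 11 toward 0: 11 − 6.6 = 4.4 → 4.
H and S are unchanged.

hsl(172, 75%, 4%)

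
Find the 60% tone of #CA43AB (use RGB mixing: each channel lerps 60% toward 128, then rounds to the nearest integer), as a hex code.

#CA43AB is rgb(202, 67, 171).
Lerp each channel 60% toward 128:
  R: 202 + 0.6×(128−202) = 202 − 44.4 = 157.6 → 158
  G: 67 + 0.6×(128−67) = 67 + 36.6 = 103.6 → 104
  B: 171 − 25.8 = 145.2 → 145
rgb(158, 104, 145) = #9E6891.

#9E6891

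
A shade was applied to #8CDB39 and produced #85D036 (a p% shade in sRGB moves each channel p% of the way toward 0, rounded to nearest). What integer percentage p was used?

5%

#8CDB39 is rgb(140, 219, 57); #85D036 is rgb(133, 208, 54).
On the G channel (widest range): 208 ≈ 219 + (p/100)(0 − 219), so p ≈ 100×(208 − 219)/(0 − 219) = -1100/-219 = 5.02.
p = 5 reproduces all three channels after rounding.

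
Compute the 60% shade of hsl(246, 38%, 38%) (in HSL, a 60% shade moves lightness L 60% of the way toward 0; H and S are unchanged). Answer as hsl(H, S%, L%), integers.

L moves 60% from 38 toward 0: 38 − 22.8 = 15.2 → 15.
H and S are unchanged.

hsl(246, 38%, 15%)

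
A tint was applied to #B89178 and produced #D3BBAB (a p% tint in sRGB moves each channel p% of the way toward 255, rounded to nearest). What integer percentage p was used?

38%

#B89178 is rgb(184, 145, 120); #D3BBAB is rgb(211, 187, 171).
On the B channel (widest range): 171 ≈ 120 + (p/100)(255 − 120), so p ≈ 100×(171 − 120)/(255 − 120) = 5100/135 = 37.78.
p = 38 reproduces all three channels after rounding.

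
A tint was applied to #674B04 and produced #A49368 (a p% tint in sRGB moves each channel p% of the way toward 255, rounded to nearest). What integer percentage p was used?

#674B04 is rgb(103, 75, 4); #A49368 is rgb(164, 147, 104).
On the B channel (widest range): 104 ≈ 4 + (p/100)(255 − 4), so p ≈ 100×(104 − 4)/(255 − 4) = 10000/251 = 39.84.
p = 40 reproduces all three channels after rounding.

40%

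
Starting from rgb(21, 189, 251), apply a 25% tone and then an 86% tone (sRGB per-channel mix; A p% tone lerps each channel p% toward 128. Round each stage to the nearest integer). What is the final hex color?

#75868D

Lerp each channel 25% toward 128:
  R: 21 + 26.75 = 47.75 → 48
  G: 189 + 0.25×(128−189) = 189 − 15.25 = 173.75 → 174
  B: 251 − 30.75 = 220.25 → 220
After the tone: rgb(48, 174, 220) = #30AEDC.
Lerp each channel 86% toward 128:
  R: 48 + 68.8 = 116.8 → 117
  G: 174 + 0.86×(128−174) = 174 − 39.56 = 134.44 → 134
  B: 220 + 0.86×(128−220) = 220 − 79.12 = 140.88 → 141
rgb(117, 134, 141) = #75868D.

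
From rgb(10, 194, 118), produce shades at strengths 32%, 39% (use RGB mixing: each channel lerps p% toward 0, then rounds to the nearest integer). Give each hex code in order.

32%: (10 − 3.2 = 6.8→7, 194 − 62.08 = 131.92→132, 118 − 37.76 = 80.24→80) → #078450
39%: (10 − 3.9 = 6.1→6, 194 − 75.66 = 118.34→118, 118 − 46.02 = 71.98→72) → #067648

#078450, #067648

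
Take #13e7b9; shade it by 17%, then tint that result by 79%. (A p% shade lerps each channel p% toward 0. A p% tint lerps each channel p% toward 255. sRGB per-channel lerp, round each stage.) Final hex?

#13e7b9 is rgb(19, 231, 185).
A 17% shade moves each channel 17% toward 0:
  R: 19 + 0.17×(0−19) = 19 − 3.23 = 15.77 → 16
  G: 231 − 39.27 = 191.73 → 192
  B: 185 + 0.17×(0−185) = 185 − 31.45 = 153.55 → 154
After the shade: rgb(16, 192, 154) = #10c09a.
Per channel, c → c + 0.79(255 − c):
  R: 16 + 0.79×(255−16) = 16 + 188.81 = 204.81 → 205
  G: 192 + 0.79×(255−192) = 192 + 49.77 = 241.77 → 242
  B: 154 + 0.79×(255−154) = 154 + 79.79 = 233.79 → 234
rgb(205, 242, 234) = #cdf2ea.

#cdf2ea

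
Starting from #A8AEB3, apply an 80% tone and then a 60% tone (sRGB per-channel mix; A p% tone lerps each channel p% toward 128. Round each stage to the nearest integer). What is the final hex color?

#A8AEB3 is rgb(168, 174, 179).
Per channel, c → c + 0.8(128 − c):
  R: 168 + 0.8×(128−168) = 168 − 32 = 136 → 136
  G: 174 + 0.8×(128−174) = 174 − 36.8 = 137.2 → 137
  B: 179 + 0.8×(128−179) = 179 − 40.8 = 138.2 → 138
After the tone: rgb(136, 137, 138) = #88898A.
A 60% tone moves each channel 60% toward 128:
  R: 136 − 4.8 = 131.2 → 131
  G: 137 + 0.6×(128−137) = 137 − 5.4 = 131.6 → 132
  B: 138 − 6 = 132 → 132
rgb(131, 132, 132) = #838484.

#838484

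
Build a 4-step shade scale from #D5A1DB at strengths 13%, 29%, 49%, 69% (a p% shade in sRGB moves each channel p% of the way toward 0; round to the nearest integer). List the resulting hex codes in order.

#B98CBF, #97729B, #6D5270, #423244

#D5A1DB is rgb(213, 161, 219).
13%: (213 − 27.69 = 185.31→185, 161 − 20.93 = 140.07→140, 219 − 28.47 = 190.53→191) → #B98CBF
29%: (213 − 61.77 = 151.23→151, 161 − 46.69 = 114.31→114, 219 − 63.51 = 155.49→155) → #97729B
49%: (213 − 104.37 = 108.63→109, 161 − 78.89 = 82.11→82, 219 − 107.31 = 111.69→112) → #6D5270
69%: (213 − 146.97 = 66.03→66, 161 − 111.09 = 49.91→50, 219 − 151.11 = 67.89→68) → #423244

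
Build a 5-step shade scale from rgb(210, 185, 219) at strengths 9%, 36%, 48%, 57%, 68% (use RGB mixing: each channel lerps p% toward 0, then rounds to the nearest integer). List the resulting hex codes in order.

9%: (210 − 18.9 = 191.1→191, 185 − 16.65 = 168.35→168, 219 − 19.71 = 199.29→199) → #BFA8C7
36%: (210 − 75.6 = 134.4→134, 185 − 66.6 = 118.4→118, 219 − 78.84 = 140.16→140) → #86768C
48%: (210 − 100.8 = 109.2→109, 185 − 88.8 = 96.2→96, 219 − 105.12 = 113.88→114) → #6D6072
57%: (210 − 119.7 = 90.3→90, 185 − 105.45 = 79.55→80, 219 − 124.83 = 94.17→94) → #5A505E
68%: (210 − 142.8 = 67.2→67, 185 − 125.8 = 59.2→59, 219 − 148.92 = 70.08→70) → #433B46

#BFA8C7, #86768C, #6D6072, #5A505E, #433B46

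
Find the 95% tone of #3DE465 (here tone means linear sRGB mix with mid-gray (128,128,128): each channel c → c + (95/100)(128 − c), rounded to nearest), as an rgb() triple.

rgb(125, 133, 127)

#3DE465 is rgb(61, 228, 101).
Per channel, c → c + 0.95(128 − c):
  R: 61 + 0.95×(128−61) = 61 + 63.65 = 124.65 → 125
  G: 228 + 0.95×(128−228) = 228 − 95 = 133 → 133
  B: 101 + 0.95×(128−101) = 101 + 25.65 = 126.65 → 127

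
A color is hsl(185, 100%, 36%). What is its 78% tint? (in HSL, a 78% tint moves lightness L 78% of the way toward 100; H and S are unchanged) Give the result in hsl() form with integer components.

hsl(185, 100%, 86%)

L moves 78% from 36 toward 100: 36 + 49.92 = 85.92 → 86.
H and S are unchanged.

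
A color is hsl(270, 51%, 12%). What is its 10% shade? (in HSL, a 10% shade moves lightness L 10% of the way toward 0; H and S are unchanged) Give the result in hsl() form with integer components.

hsl(270, 51%, 11%)

L moves 10% from 12 toward 0: 12 − 1.2 = 10.8 → 11.
H and S are unchanged.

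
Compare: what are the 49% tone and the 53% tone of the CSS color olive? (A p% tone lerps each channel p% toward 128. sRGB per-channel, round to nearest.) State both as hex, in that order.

CSS olive is rgb(128, 128, 0).
49% tone:
  R: 128 + 0 = 128 → 128
  G: 128 + 0.49×(128−128) = 128 + 0 = 128 → 128
  B: 0 + 0.49×(128−0) = 0 + 62.72 = 62.72 → 63
  → #80803f
53% tone:
  R: 128 + 0 = 128 → 128
  G: 128 + 0.53×(128−128) = 128 + 0 = 128 → 128
  B: 0 + 67.84 = 67.84 → 68
  → #808044

#80803f, #808044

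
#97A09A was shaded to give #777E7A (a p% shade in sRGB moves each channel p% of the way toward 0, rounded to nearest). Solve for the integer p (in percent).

21%

#97A09A is rgb(151, 160, 154); #777E7A is rgb(119, 126, 122).
On the G channel (widest range): 126 ≈ 160 + (p/100)(0 − 160), so p ≈ 100×(126 − 160)/(0 − 160) = -3400/-160 = 21.25.
p = 21 reproduces all three channels after rounding.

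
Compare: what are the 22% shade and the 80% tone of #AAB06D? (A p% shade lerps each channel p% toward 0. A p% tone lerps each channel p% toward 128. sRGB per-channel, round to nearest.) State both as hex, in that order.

#AAB06D is rgb(170, 176, 109).
22% shade:
  R: 170 − 37.4 = 132.6 → 133
  G: 176 + 0.22×(0−176) = 176 − 38.72 = 137.28 → 137
  B: 109 + 0.22×(0−109) = 109 − 23.98 = 85.02 → 85
  → #858955
80% tone:
  R: 170 + 0.8×(128−170) = 170 − 33.6 = 136.4 → 136
  G: 176 − 38.4 = 137.6 → 138
  B: 109 + 0.8×(128−109) = 109 + 15.2 = 124.2 → 124
  → #888A7C

#858955, #888A7C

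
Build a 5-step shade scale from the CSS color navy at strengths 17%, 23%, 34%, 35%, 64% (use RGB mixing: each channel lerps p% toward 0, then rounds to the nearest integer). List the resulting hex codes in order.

CSS navy is rgb(0, 0, 128).
17%: (0→0, 0→0, 128 − 21.76 = 106.24→106) → #00006A
23%: (0→0, 0→0, 128 − 29.44 = 98.56→99) → #000063
34%: (0→0, 0→0, 128 − 43.52 = 84.48→84) → #000054
35%: (0→0, 0→0, 128 − 44.8 = 83.2→83) → #000053
64%: (0→0, 0→0, 128 − 81.92 = 46.08→46) → #00002E

#00006A, #000063, #000054, #000053, #00002E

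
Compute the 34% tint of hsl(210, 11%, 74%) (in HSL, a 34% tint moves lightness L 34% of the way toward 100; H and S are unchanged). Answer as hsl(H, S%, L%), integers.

L moves 34% from 74 toward 100: 74 + 8.84 = 82.84 → 83.
H and S are unchanged.

hsl(210, 11%, 83%)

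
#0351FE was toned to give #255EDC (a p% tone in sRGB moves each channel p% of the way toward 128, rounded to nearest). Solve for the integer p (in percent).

#0351FE is rgb(3, 81, 254); #255EDC is rgb(37, 94, 220).
On the B channel (widest range): 220 ≈ 254 + (p/100)(128 − 254), so p ≈ 100×(220 − 254)/(128 − 254) = -3400/-126 = 26.98.
p = 27 reproduces all three channels after rounding.

27%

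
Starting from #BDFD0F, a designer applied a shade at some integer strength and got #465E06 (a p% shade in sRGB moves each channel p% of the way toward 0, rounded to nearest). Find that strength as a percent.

#BDFD0F is rgb(189, 253, 15); #465E06 is rgb(70, 94, 6).
On the G channel (widest range): 94 ≈ 253 + (p/100)(0 − 253), so p ≈ 100×(94 − 253)/(0 − 253) = -15900/-253 = 62.85.
p = 63 reproduces all three channels after rounding.

63%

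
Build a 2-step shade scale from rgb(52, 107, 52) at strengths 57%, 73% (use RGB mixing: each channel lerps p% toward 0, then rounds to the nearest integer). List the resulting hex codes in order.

#162E16, #0E1D0E

57%: (52 − 29.64 = 22.36→22, 107 − 60.99 = 46.01→46, 52 − 29.64 = 22.36→22) → #162E16
73%: (52 − 37.96 = 14.04→14, 107 − 78.11 = 28.89→29, 52 − 37.96 = 14.04→14) → #0E1D0E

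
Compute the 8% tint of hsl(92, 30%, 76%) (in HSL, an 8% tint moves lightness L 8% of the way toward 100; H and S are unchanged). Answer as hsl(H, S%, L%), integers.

hsl(92, 30%, 78%)

L moves 8% from 76 toward 100: 76 + 1.92 = 77.92 → 78.
H and S are unchanged.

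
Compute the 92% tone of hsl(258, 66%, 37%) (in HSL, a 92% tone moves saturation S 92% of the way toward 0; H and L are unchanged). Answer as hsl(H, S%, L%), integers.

S moves 92% from 66 toward 0: 66 − 60.72 = 5.28 → 5.
H and L are unchanged.

hsl(258, 5%, 37%)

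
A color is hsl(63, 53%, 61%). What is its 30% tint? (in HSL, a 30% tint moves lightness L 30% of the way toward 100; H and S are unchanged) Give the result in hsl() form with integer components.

hsl(63, 53%, 73%)

L moves 30% from 61 toward 100: 61 + 11.7 = 72.7 → 73.
H and S are unchanged.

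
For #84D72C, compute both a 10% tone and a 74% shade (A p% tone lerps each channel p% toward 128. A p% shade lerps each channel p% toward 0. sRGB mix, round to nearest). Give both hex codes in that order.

#84CE34, #22380B

#84D72C is rgb(132, 215, 44).
10% tone:
  R: 132 + 0.1×(128−132) = 132 − 0.4 = 131.6 → 132
  G: 215 + 0.1×(128−215) = 215 − 8.7 = 206.3 → 206
  B: 44 + 8.4 = 52.4 → 52
  → #84CE34
74% shade:
  R: 132 − 97.68 = 34.32 → 34
  G: 215 − 159.1 = 55.9 → 56
  B: 44 − 32.56 = 11.44 → 11
  → #22380B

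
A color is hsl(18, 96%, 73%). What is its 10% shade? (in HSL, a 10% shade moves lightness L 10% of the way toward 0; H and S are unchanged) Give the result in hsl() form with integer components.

L moves 10% from 73 toward 0: 73 − 7.3 = 65.7 → 66.
H and S are unchanged.

hsl(18, 96%, 66%)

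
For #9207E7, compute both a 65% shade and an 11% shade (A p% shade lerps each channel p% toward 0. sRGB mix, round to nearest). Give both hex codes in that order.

#330251, #8206CE

#9207E7 is rgb(146, 7, 231).
65% shade:
  R: 146 + 0.65×(0−146) = 146 − 94.9 = 51.1 → 51
  G: 7 − 4.55 = 2.45 → 2
  B: 231 + 0.65×(0−231) = 231 − 150.15 = 80.85 → 81
  → #330251
11% shade:
  R: 146 − 16.06 = 129.94 → 130
  G: 7 − 0.77 = 6.23 → 6
  B: 231 − 25.41 = 205.59 → 206
  → #8206CE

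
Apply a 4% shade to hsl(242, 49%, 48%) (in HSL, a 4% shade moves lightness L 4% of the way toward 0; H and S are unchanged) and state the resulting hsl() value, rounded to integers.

L moves 4% from 48 toward 0: 48 − 1.92 = 46.08 → 46.
H and S are unchanged.

hsl(242, 49%, 46%)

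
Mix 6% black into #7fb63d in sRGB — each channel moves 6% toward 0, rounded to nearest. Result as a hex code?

#7fb63d is rgb(127, 182, 61).
Lerp each channel 6% toward 0:
  R: 127 + 0.06×(0−127) = 127 − 7.62 = 119.38 → 119
  G: 182 + 0.06×(0−182) = 182 − 10.92 = 171.08 → 171
  B: 61 + 0.06×(0−61) = 61 − 3.66 = 57.34 → 57
rgb(119, 171, 57) = #77ab39.

#77ab39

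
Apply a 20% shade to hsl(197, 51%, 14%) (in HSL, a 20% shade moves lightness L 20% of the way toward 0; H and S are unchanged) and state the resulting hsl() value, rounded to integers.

L moves 20% from 14 toward 0: 14 − 2.8 = 11.2 → 11.
H and S are unchanged.

hsl(197, 51%, 11%)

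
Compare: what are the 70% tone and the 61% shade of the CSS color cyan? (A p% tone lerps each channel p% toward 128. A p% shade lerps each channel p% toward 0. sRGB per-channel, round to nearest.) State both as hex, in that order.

#5aa6a6, #006363

CSS cyan is rgb(0, 255, 255).
70% tone:
  R: 0 + 89.6 = 89.6 → 90
  G: 255 − 88.9 = 166.1 → 166
  B: 255 + 0.7×(128−255) = 255 − 88.9 = 166.1 → 166
  → #5aa6a6
61% shade:
  R: 0 + 0.61×(0−0) = 0 + 0 = 0 → 0
  G: 255 − 155.55 = 99.45 → 99
  B: 255 + 0.61×(0−255) = 255 − 155.55 = 99.45 → 99
  → #006363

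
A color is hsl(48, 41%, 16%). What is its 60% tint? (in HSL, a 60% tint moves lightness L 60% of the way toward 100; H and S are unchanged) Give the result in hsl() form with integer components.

hsl(48, 41%, 66%)

L moves 60% from 16 toward 100: 16 + 50.4 = 66.4 → 66.
H and S are unchanged.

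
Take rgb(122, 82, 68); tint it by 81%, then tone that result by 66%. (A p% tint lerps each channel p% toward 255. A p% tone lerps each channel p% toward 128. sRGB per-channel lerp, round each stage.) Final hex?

#A3A09F

Lerp each channel 81% toward 255:
  R: 122 + 0.81×(255−122) = 122 + 107.73 = 229.73 → 230
  G: 82 + 140.13 = 222.13 → 222
  B: 68 + 0.81×(255−68) = 68 + 151.47 = 219.47 → 219
After the tint: rgb(230, 222, 219) = #E6DEDB.
Lerp each channel 66% toward 128:
  R: 230 + 0.66×(128−230) = 230 − 67.32 = 162.68 → 163
  G: 222 − 62.04 = 159.96 → 160
  B: 219 − 60.06 = 158.94 → 159
rgb(163, 160, 159) = #A3A09F.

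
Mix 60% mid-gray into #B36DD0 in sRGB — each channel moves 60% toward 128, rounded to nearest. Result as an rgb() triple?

#B36DD0 is rgb(179, 109, 208).
Per channel, c → c + 0.6(128 − c):
  R: 179 + 0.6×(128−179) = 179 − 30.6 = 148.4 → 148
  G: 109 + 0.6×(128−109) = 109 + 11.4 = 120.4 → 120
  B: 208 − 48 = 160 → 160

rgb(148, 120, 160)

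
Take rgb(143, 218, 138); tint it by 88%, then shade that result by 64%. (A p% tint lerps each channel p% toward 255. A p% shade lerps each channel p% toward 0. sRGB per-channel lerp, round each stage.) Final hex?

#575a57

Lerp each channel 88% toward 255:
  R: 143 + 98.56 = 241.56 → 242
  G: 218 + 0.88×(255−218) = 218 + 32.56 = 250.56 → 251
  B: 138 + 102.96 = 240.96 → 241
After the tint: rgb(242, 251, 241) = #f2fbf1.
Lerp each channel 64% toward 0:
  R: 242 − 154.88 = 87.12 → 87
  G: 251 − 160.64 = 90.36 → 90
  B: 241 + 0.64×(0−241) = 241 − 154.24 = 86.76 → 87
rgb(87, 90, 87) = #575a57.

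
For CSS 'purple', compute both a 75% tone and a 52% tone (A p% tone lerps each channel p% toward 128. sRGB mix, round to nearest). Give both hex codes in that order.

#806080, #804380

CSS purple is rgb(128, 0, 128).
75% tone:
  R: 128 + 0 = 128 → 128
  G: 0 + 0.75×(128−0) = 0 + 96 = 96 → 96
  B: 128 + 0 = 128 → 128
  → #806080
52% tone:
  R: 128 + 0 = 128 → 128
  G: 0 + 0.52×(128−0) = 0 + 66.56 = 66.56 → 67
  B: 128 + 0 = 128 → 128
  → #804380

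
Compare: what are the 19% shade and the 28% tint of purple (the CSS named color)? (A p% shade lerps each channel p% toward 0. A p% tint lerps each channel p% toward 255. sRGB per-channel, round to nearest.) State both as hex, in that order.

CSS purple is rgb(128, 0, 128).
19% shade:
  R: 128 − 24.32 = 103.68 → 104
  G: 0 + 0.19×(0−0) = 0 + 0 = 0 → 0
  B: 128 + 0.19×(0−128) = 128 − 24.32 = 103.68 → 104
  → #680068
28% tint:
  R: 128 + 0.28×(255−128) = 128 + 35.56 = 163.56 → 164
  G: 0 + 0.28×(255−0) = 0 + 71.4 = 71.4 → 71
  B: 128 + 0.28×(255−128) = 128 + 35.56 = 163.56 → 164
  → #a447a4

#680068, #a447a4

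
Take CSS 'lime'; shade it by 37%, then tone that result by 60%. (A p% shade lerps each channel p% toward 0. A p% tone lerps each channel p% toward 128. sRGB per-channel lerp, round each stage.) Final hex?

#4D8D4D

CSS lime is rgb(0, 255, 0).
Lerp each channel 37% toward 0:
  R: 0 + 0.37×(0−0) = 0 + 0 = 0 → 0
  G: 255 − 94.35 = 160.65 → 161
  B: 0 + 0.37×(0−0) = 0 + 0 = 0 → 0
After the shade: rgb(0, 161, 0) = #00A100.
Per channel, c → c + 0.6(128 − c):
  R: 0 + 0.6×(128−0) = 0 + 76.8 = 76.8 → 77
  G: 161 + 0.6×(128−161) = 161 − 19.8 = 141.2 → 141
  B: 0 + 0.6×(128−0) = 0 + 76.8 = 76.8 → 77
rgb(77, 141, 77) = #4D8D4D.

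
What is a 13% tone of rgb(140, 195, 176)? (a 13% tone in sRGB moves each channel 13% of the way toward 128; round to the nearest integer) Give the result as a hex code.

A 13% tone moves each channel 13% toward 128:
  R: 140 + 0.13×(128−140) = 140 − 1.56 = 138.44 → 138
  G: 195 − 8.71 = 186.29 → 186
  B: 176 + 0.13×(128−176) = 176 − 6.24 = 169.76 → 170
rgb(138, 186, 170) = #8abaaa.

#8abaaa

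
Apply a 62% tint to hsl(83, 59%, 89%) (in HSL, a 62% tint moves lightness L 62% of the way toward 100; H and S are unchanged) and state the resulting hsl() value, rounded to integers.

hsl(83, 59%, 96%)

L moves 62% from 89 toward 100: 89 + 6.82 = 95.82 → 96.
H and S are unchanged.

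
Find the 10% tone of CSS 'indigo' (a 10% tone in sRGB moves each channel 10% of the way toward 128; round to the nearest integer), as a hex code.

CSS indigo is rgb(75, 0, 130).
Lerp each channel 10% toward 128:
  R: 75 + 5.3 = 80.3 → 80
  G: 0 + 12.8 = 12.8 → 13
  B: 130 − 0.2 = 129.8 → 130
rgb(80, 13, 130) = #500D82.

#500D82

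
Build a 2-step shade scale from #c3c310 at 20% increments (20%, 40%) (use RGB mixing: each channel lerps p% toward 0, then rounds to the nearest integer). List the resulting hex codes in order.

#c3c310 is rgb(195, 195, 16).
20%: (195 − 39 = 156→156, 195 − 39 = 156→156, 16 − 3.2 = 12.8→13) → #9c9c0d
40%: (195 − 78 = 117→117, 195 − 78 = 117→117, 16 − 6.4 = 9.6→10) → #75750a

#9c9c0d, #75750a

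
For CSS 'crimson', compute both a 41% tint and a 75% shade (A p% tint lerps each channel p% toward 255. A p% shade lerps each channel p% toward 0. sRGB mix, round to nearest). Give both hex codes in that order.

#EA748C, #37050F

CSS crimson is rgb(220, 20, 60).
41% tint:
  R: 220 + 14.35 = 234.35 → 234
  G: 20 + 0.41×(255−20) = 20 + 96.35 = 116.35 → 116
  B: 60 + 0.41×(255−60) = 60 + 79.95 = 139.95 → 140
  → #EA748C
75% shade:
  R: 220 + 0.75×(0−220) = 220 − 165 = 55 → 55
  G: 20 − 15 = 5 → 5
  B: 60 + 0.75×(0−60) = 60 − 45 = 15 → 15
  → #37050F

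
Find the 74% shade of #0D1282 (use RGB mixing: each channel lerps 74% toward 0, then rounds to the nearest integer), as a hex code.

#0D1282 is rgb(13, 18, 130).
Lerp each channel 74% toward 0:
  R: 13 − 9.62 = 3.38 → 3
  G: 18 − 13.32 = 4.68 → 5
  B: 130 + 0.74×(0−130) = 130 − 96.2 = 33.8 → 34
rgb(3, 5, 34) = #030522.

#030522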